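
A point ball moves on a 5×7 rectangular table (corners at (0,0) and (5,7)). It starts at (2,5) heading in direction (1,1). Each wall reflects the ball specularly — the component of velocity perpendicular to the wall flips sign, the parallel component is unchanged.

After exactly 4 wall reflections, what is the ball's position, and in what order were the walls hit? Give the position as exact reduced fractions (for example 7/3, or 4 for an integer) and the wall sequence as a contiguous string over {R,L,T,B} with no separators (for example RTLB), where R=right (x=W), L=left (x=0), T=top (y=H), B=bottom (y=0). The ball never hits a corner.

1. t=2 → T at (4,7); v=(1,-1)
2. t=1 → R at (5,6); v=(-1,-1)
3. t=5 → L at (0,1); v=(1,-1)
4. t=1 → B at (1,0); v=(1,1)

Final position: (1,0)
Wall sequence: TRLB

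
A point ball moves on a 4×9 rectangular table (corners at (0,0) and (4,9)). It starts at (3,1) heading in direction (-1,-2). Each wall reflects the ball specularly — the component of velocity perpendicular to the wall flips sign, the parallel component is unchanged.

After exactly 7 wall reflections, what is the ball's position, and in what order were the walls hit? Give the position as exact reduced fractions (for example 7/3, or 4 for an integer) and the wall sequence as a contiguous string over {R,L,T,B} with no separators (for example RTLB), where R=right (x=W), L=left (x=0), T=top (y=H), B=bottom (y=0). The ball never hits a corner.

1. t=1/2 → B at (5/2,0); v=(-1,2)
2. t=5/2 → L at (0,5); v=(1,2)
3. t=2 → T at (2,9); v=(1,-2)
4. t=2 → R at (4,5); v=(-1,-2)
5. t=5/2 → B at (3/2,0); v=(-1,2)
6. t=3/2 → L at (0,3); v=(1,2)
7. t=3 → T at (3,9); v=(1,-2)

Final position: (3,9)
Wall sequence: BLTRBLT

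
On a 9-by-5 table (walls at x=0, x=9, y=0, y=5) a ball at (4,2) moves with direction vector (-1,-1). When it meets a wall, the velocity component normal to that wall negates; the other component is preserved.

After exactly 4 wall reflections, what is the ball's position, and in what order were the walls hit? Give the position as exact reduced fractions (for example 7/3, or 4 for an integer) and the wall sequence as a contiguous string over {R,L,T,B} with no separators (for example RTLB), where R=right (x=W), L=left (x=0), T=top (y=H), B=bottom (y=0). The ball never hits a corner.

Final position: (8,0)
Wall sequence: BLTB

1. t=2 → B at (2,0); v=(-1,1)
2. t=2 → L at (0,2); v=(1,1)
3. t=3 → T at (3,5); v=(1,-1)
4. t=5 → B at (8,0); v=(1,1)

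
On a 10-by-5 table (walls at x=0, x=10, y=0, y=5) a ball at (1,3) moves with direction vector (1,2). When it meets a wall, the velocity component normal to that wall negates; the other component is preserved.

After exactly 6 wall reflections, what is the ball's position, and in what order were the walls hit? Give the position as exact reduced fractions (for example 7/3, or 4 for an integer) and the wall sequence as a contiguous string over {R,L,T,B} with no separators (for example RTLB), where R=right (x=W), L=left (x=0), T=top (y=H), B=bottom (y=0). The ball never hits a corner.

1. t=1 → T at (2,5); v=(1,-2)
2. t=5/2 → B at (9/2,0); v=(1,2)
3. t=5/2 → T at (7,5); v=(1,-2)
4. t=5/2 → B at (19/2,0); v=(1,2)
5. t=1/2 → R at (10,1); v=(-1,2)
6. t=2 → T at (8,5); v=(-1,-2)

Final position: (8,5)
Wall sequence: TBTBRT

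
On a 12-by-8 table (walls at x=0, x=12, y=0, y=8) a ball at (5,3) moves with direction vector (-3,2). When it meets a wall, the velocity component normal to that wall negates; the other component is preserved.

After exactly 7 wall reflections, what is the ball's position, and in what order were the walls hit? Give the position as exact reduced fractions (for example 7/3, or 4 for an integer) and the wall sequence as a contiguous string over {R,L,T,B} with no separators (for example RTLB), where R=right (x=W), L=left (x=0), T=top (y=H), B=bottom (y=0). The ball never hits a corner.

Final position: (12,5/3)
Wall sequence: LTRBLTR

1. t=5/3 → L at (0,19/3); v=(3,2)
2. t=5/6 → T at (5/2,8); v=(3,-2)
3. t=19/6 → R at (12,5/3); v=(-3,-2)
4. t=5/6 → B at (19/2,0); v=(-3,2)
5. t=19/6 → L at (0,19/3); v=(3,2)
6. t=5/6 → T at (5/2,8); v=(3,-2)
7. t=19/6 → R at (12,5/3); v=(-3,-2)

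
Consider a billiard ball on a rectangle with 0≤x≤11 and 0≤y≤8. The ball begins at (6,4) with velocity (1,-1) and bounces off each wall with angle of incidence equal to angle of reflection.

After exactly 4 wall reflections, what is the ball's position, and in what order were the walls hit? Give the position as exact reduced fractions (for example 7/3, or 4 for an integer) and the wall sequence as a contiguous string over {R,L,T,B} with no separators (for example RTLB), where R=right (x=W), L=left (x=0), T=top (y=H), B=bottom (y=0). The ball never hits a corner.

1. t=4 → B at (10,0); v=(1,1)
2. t=1 → R at (11,1); v=(-1,1)
3. t=7 → T at (4,8); v=(-1,-1)
4. t=4 → L at (0,4); v=(1,-1)

Final position: (0,4)
Wall sequence: BRTL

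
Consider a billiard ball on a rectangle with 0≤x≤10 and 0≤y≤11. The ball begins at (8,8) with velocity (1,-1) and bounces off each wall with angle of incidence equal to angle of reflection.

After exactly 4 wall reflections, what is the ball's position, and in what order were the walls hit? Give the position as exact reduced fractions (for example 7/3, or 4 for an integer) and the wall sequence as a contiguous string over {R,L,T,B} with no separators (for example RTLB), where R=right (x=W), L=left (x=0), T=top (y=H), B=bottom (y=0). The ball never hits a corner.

1. t=2 → R at (10,6); v=(-1,-1)
2. t=6 → B at (4,0); v=(-1,1)
3. t=4 → L at (0,4); v=(1,1)
4. t=7 → T at (7,11); v=(1,-1)

Final position: (7,11)
Wall sequence: RBLT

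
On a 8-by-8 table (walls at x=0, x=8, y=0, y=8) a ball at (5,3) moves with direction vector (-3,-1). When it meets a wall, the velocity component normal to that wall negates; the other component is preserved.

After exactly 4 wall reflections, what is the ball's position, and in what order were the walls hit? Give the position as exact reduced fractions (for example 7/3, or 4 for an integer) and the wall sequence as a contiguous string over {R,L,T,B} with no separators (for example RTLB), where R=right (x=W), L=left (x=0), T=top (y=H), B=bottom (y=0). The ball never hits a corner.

1. t=5/3 → L at (0,4/3); v=(3,-1)
2. t=4/3 → B at (4,0); v=(3,1)
3. t=4/3 → R at (8,4/3); v=(-3,1)
4. t=8/3 → L at (0,4); v=(3,1)

Final position: (0,4)
Wall sequence: LBRL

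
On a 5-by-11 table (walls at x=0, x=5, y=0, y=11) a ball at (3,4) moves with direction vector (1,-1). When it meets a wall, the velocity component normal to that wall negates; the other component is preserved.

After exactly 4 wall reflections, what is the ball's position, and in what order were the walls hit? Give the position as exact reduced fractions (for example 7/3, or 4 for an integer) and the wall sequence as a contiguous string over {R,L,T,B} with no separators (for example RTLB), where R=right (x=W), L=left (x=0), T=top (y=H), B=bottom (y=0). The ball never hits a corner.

Final position: (5,8)
Wall sequence: RBLR

1. t=2 → R at (5,2); v=(-1,-1)
2. t=2 → B at (3,0); v=(-1,1)
3. t=3 → L at (0,3); v=(1,1)
4. t=5 → R at (5,8); v=(-1,1)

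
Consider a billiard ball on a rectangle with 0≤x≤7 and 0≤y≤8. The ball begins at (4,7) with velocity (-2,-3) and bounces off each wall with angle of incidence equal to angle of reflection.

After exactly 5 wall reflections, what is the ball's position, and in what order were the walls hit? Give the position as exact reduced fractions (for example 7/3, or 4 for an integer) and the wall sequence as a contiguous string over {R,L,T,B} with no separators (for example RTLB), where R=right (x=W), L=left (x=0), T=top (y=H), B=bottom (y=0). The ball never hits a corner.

1. t=2 → L at (0,1); v=(2,-3)
2. t=1/3 → B at (2/3,0); v=(2,3)
3. t=8/3 → T at (6,8); v=(2,-3)
4. t=1/2 → R at (7,13/2); v=(-2,-3)
5. t=13/6 → B at (8/3,0); v=(-2,3)

Final position: (8/3,0)
Wall sequence: LBTRB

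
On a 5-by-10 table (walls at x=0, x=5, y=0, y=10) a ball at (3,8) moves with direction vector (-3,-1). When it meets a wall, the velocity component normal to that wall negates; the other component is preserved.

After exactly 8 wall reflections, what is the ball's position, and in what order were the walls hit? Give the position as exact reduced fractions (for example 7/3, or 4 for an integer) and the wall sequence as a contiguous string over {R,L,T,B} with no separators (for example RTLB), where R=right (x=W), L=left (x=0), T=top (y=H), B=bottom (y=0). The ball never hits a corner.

1. t=1 → L at (0,7); v=(3,-1)
2. t=5/3 → R at (5,16/3); v=(-3,-1)
3. t=5/3 → L at (0,11/3); v=(3,-1)
4. t=5/3 → R at (5,2); v=(-3,-1)
5. t=5/3 → L at (0,1/3); v=(3,-1)
6. t=1/3 → B at (1,0); v=(3,1)
7. t=4/3 → R at (5,4/3); v=(-3,1)
8. t=5/3 → L at (0,3); v=(3,1)

Final position: (0,3)
Wall sequence: LRLRLBRL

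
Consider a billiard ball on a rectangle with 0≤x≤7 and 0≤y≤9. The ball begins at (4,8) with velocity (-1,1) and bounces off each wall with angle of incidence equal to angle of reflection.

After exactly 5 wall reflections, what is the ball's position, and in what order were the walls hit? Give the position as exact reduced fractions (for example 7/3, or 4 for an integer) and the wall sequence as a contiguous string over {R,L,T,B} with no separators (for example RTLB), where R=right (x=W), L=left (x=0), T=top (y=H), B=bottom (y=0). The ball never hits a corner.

Final position: (0,8)
Wall sequence: TLBRL

1. t=1 → T at (3,9); v=(-1,-1)
2. t=3 → L at (0,6); v=(1,-1)
3. t=6 → B at (6,0); v=(1,1)
4. t=1 → R at (7,1); v=(-1,1)
5. t=7 → L at (0,8); v=(1,1)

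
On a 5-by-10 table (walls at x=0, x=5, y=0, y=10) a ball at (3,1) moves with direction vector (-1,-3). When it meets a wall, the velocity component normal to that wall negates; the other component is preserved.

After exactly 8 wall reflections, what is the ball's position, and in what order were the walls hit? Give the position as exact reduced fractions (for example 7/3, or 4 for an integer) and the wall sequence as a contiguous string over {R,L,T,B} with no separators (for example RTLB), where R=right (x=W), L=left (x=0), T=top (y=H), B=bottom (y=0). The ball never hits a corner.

Final position: (2/3,0)
Wall sequence: BLTBRTLB

1. t=1/3 → B at (8/3,0); v=(-1,3)
2. t=8/3 → L at (0,8); v=(1,3)
3. t=2/3 → T at (2/3,10); v=(1,-3)
4. t=10/3 → B at (4,0); v=(1,3)
5. t=1 → R at (5,3); v=(-1,3)
6. t=7/3 → T at (8/3,10); v=(-1,-3)
7. t=8/3 → L at (0,2); v=(1,-3)
8. t=2/3 → B at (2/3,0); v=(1,3)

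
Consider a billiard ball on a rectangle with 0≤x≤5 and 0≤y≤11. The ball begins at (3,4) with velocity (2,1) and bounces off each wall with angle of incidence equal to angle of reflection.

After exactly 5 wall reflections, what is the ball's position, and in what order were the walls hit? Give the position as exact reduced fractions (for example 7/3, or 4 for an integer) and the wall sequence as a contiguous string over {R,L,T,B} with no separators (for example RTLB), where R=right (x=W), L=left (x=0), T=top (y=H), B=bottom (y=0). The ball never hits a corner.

Final position: (0,19/2)
Wall sequence: RLRTL

1. t=1 → R at (5,5); v=(-2,1)
2. t=5/2 → L at (0,15/2); v=(2,1)
3. t=5/2 → R at (5,10); v=(-2,1)
4. t=1 → T at (3,11); v=(-2,-1)
5. t=3/2 → L at (0,19/2); v=(2,-1)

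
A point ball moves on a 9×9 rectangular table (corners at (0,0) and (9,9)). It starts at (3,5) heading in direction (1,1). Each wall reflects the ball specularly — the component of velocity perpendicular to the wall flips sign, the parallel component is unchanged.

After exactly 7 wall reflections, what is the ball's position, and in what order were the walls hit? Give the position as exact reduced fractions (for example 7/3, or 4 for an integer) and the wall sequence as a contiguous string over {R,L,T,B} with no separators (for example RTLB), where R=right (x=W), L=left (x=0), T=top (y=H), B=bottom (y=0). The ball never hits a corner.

Final position: (2,0)
Wall sequence: TRBLTRB

1. t=4 → T at (7,9); v=(1,-1)
2. t=2 → R at (9,7); v=(-1,-1)
3. t=7 → B at (2,0); v=(-1,1)
4. t=2 → L at (0,2); v=(1,1)
5. t=7 → T at (7,9); v=(1,-1)
6. t=2 → R at (9,7); v=(-1,-1)
7. t=7 → B at (2,0); v=(-1,1)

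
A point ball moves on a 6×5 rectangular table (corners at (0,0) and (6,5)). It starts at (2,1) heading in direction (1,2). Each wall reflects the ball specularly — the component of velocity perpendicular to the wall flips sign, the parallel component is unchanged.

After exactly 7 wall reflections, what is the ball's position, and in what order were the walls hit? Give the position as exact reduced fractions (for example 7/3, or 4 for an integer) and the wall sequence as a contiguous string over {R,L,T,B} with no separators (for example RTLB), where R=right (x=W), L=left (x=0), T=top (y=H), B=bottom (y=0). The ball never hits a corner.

Final position: (2,5)
Wall sequence: TRBTBLT

1. t=2 → T at (4,5); v=(1,-2)
2. t=2 → R at (6,1); v=(-1,-2)
3. t=1/2 → B at (11/2,0); v=(-1,2)
4. t=5/2 → T at (3,5); v=(-1,-2)
5. t=5/2 → B at (1/2,0); v=(-1,2)
6. t=1/2 → L at (0,1); v=(1,2)
7. t=2 → T at (2,5); v=(1,-2)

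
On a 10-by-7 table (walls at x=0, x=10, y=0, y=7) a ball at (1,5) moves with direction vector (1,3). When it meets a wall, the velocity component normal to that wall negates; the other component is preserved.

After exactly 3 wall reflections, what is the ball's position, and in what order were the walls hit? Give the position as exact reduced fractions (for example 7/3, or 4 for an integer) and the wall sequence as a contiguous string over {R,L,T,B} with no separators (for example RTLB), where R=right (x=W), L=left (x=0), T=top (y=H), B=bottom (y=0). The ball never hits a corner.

1. t=2/3 → T at (5/3,7); v=(1,-3)
2. t=7/3 → B at (4,0); v=(1,3)
3. t=7/3 → T at (19/3,7); v=(1,-3)

Final position: (19/3,7)
Wall sequence: TBT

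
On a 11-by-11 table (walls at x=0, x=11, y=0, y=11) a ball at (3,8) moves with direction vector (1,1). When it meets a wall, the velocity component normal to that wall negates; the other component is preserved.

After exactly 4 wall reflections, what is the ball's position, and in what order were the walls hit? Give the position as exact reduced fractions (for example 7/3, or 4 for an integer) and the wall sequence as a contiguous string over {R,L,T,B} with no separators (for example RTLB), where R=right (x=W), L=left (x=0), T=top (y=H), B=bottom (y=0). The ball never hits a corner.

1. t=3 → T at (6,11); v=(1,-1)
2. t=5 → R at (11,6); v=(-1,-1)
3. t=6 → B at (5,0); v=(-1,1)
4. t=5 → L at (0,5); v=(1,1)

Final position: (0,5)
Wall sequence: TRBL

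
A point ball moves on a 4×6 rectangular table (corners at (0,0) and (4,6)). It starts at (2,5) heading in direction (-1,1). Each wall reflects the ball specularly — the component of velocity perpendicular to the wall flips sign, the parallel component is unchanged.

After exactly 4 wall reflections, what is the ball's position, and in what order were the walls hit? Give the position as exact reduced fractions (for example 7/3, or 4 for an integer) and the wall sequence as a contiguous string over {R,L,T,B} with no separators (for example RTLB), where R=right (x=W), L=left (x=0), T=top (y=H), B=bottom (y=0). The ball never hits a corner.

1. t=1 → T at (1,6); v=(-1,-1)
2. t=1 → L at (0,5); v=(1,-1)
3. t=4 → R at (4,1); v=(-1,-1)
4. t=1 → B at (3,0); v=(-1,1)

Final position: (3,0)
Wall sequence: TLRB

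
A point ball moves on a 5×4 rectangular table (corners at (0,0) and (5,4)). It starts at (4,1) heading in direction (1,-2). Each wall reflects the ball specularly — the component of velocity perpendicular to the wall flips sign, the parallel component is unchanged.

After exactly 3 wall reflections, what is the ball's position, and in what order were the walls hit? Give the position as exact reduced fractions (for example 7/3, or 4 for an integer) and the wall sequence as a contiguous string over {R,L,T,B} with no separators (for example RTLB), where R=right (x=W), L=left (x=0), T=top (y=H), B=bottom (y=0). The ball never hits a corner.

Final position: (7/2,4)
Wall sequence: BRT

1. t=1/2 → B at (9/2,0); v=(1,2)
2. t=1/2 → R at (5,1); v=(-1,2)
3. t=3/2 → T at (7/2,4); v=(-1,-2)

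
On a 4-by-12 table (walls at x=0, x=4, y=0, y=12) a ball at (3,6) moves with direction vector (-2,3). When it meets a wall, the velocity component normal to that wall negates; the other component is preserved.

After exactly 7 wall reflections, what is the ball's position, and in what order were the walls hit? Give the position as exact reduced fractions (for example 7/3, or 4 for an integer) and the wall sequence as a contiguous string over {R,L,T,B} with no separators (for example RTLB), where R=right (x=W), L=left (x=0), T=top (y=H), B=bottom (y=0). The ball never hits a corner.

Final position: (0,21/2)
Wall sequence: LTRLBRL

1. t=3/2 → L at (0,21/2); v=(2,3)
2. t=1/2 → T at (1,12); v=(2,-3)
3. t=3/2 → R at (4,15/2); v=(-2,-3)
4. t=2 → L at (0,3/2); v=(2,-3)
5. t=1/2 → B at (1,0); v=(2,3)
6. t=3/2 → R at (4,9/2); v=(-2,3)
7. t=2 → L at (0,21/2); v=(2,3)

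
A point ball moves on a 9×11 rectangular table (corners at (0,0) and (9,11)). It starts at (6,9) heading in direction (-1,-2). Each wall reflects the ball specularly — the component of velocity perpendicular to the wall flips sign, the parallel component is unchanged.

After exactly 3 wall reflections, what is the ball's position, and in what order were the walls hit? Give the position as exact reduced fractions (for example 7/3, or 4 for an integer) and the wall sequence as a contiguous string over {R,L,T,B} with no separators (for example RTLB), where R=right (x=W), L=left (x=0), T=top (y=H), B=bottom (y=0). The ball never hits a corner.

Final position: (4,11)
Wall sequence: BLT

1. t=9/2 → B at (3/2,0); v=(-1,2)
2. t=3/2 → L at (0,3); v=(1,2)
3. t=4 → T at (4,11); v=(1,-2)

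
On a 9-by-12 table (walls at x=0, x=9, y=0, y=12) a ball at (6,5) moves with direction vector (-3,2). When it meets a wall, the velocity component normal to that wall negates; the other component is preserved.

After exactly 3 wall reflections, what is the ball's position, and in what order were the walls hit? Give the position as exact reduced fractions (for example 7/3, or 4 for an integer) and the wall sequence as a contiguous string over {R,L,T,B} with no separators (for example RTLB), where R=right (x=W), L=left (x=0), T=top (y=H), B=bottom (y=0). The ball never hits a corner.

1. t=2 → L at (0,9); v=(3,2)
2. t=3/2 → T at (9/2,12); v=(3,-2)
3. t=3/2 → R at (9,9); v=(-3,-2)

Final position: (9,9)
Wall sequence: LTR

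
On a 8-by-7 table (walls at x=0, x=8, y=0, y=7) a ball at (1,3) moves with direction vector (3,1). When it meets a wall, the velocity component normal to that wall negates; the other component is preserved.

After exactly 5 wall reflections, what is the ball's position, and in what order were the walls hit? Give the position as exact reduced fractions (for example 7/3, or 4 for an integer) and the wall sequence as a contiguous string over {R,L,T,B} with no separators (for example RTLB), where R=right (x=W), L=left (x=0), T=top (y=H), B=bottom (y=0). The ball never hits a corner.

1. t=7/3 → R at (8,16/3); v=(-3,1)
2. t=5/3 → T at (3,7); v=(-3,-1)
3. t=1 → L at (0,6); v=(3,-1)
4. t=8/3 → R at (8,10/3); v=(-3,-1)
5. t=8/3 → L at (0,2/3); v=(3,-1)

Final position: (0,2/3)
Wall sequence: RTLRL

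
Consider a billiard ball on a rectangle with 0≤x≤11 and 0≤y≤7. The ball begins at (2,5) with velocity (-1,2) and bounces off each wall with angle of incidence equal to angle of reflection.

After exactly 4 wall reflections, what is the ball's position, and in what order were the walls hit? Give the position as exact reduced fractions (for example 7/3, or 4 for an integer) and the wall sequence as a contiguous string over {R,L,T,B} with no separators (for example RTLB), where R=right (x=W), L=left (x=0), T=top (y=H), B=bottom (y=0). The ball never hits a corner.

1. t=1 → T at (1,7); v=(-1,-2)
2. t=1 → L at (0,5); v=(1,-2)
3. t=5/2 → B at (5/2,0); v=(1,2)
4. t=7/2 → T at (6,7); v=(1,-2)

Final position: (6,7)
Wall sequence: TLBT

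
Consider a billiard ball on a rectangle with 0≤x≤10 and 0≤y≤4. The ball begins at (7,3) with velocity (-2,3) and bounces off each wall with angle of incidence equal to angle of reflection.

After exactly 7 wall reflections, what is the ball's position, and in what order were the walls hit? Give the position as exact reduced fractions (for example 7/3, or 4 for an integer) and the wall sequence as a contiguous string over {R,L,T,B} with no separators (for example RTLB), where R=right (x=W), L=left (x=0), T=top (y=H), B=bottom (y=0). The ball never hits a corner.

1. t=1/3 → T at (19/3,4); v=(-2,-3)
2. t=4/3 → B at (11/3,0); v=(-2,3)
3. t=4/3 → T at (1,4); v=(-2,-3)
4. t=1/2 → L at (0,5/2); v=(2,-3)
5. t=5/6 → B at (5/3,0); v=(2,3)
6. t=4/3 → T at (13/3,4); v=(2,-3)
7. t=4/3 → B at (7,0); v=(2,3)

Final position: (7,0)
Wall sequence: TBTLBTB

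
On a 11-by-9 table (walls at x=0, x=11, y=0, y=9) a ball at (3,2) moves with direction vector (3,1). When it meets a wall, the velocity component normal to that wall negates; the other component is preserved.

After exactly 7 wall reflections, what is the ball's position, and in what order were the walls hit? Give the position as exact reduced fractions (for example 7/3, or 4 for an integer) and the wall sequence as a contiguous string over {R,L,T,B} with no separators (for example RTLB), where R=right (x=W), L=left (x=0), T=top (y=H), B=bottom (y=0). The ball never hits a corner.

1. t=8/3 → R at (11,14/3); v=(-3,1)
2. t=11/3 → L at (0,25/3); v=(3,1)
3. t=2/3 → T at (2,9); v=(3,-1)
4. t=3 → R at (11,6); v=(-3,-1)
5. t=11/3 → L at (0,7/3); v=(3,-1)
6. t=7/3 → B at (7,0); v=(3,1)
7. t=4/3 → R at (11,4/3); v=(-3,1)

Final position: (11,4/3)
Wall sequence: RLTRLBR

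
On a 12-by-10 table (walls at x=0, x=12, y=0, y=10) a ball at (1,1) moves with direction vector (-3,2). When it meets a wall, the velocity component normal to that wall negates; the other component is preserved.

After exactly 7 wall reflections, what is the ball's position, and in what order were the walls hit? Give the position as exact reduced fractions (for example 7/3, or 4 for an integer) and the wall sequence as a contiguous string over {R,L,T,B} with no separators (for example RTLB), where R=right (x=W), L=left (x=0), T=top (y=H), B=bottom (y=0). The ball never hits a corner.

1. t=1/3 → L at (0,5/3); v=(3,2)
2. t=4 → R at (12,29/3); v=(-3,2)
3. t=1/6 → T at (23/2,10); v=(-3,-2)
4. t=23/6 → L at (0,7/3); v=(3,-2)
5. t=7/6 → B at (7/2,0); v=(3,2)
6. t=17/6 → R at (12,17/3); v=(-3,2)
7. t=13/6 → T at (11/2,10); v=(-3,-2)

Final position: (11/2,10)
Wall sequence: LRTLBRT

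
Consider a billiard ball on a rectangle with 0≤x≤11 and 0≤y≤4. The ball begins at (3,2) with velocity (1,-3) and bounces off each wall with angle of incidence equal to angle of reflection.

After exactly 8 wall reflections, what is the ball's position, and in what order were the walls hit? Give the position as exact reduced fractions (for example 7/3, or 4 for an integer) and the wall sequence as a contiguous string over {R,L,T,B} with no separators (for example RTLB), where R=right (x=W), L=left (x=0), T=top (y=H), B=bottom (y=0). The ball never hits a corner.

1. t=2/3 → B at (11/3,0); v=(1,3)
2. t=4/3 → T at (5,4); v=(1,-3)
3. t=4/3 → B at (19/3,0); v=(1,3)
4. t=4/3 → T at (23/3,4); v=(1,-3)
5. t=4/3 → B at (9,0); v=(1,3)
6. t=4/3 → T at (31/3,4); v=(1,-3)
7. t=2/3 → R at (11,2); v=(-1,-3)
8. t=2/3 → B at (31/3,0); v=(-1,3)

Final position: (31/3,0)
Wall sequence: BTBTBTRB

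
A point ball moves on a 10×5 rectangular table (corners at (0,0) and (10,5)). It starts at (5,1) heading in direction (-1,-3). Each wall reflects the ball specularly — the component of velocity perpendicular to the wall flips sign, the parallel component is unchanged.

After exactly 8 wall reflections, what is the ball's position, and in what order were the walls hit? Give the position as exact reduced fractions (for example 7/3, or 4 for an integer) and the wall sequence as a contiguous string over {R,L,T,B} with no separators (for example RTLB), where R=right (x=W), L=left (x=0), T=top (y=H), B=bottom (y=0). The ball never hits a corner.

1. t=1/3 → B at (14/3,0); v=(-1,3)
2. t=5/3 → T at (3,5); v=(-1,-3)
3. t=5/3 → B at (4/3,0); v=(-1,3)
4. t=4/3 → L at (0,4); v=(1,3)
5. t=1/3 → T at (1/3,5); v=(1,-3)
6. t=5/3 → B at (2,0); v=(1,3)
7. t=5/3 → T at (11/3,5); v=(1,-3)
8. t=5/3 → B at (16/3,0); v=(1,3)

Final position: (16/3,0)
Wall sequence: BTBLTBTB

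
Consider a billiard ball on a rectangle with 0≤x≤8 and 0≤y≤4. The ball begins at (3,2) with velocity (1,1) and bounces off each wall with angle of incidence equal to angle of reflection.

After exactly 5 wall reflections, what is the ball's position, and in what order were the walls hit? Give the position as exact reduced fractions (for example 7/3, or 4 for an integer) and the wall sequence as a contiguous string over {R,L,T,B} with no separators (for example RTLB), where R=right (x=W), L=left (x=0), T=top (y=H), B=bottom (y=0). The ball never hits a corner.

Final position: (0,1)
Wall sequence: TRBTL

1. t=2 → T at (5,4); v=(1,-1)
2. t=3 → R at (8,1); v=(-1,-1)
3. t=1 → B at (7,0); v=(-1,1)
4. t=4 → T at (3,4); v=(-1,-1)
5. t=3 → L at (0,1); v=(1,-1)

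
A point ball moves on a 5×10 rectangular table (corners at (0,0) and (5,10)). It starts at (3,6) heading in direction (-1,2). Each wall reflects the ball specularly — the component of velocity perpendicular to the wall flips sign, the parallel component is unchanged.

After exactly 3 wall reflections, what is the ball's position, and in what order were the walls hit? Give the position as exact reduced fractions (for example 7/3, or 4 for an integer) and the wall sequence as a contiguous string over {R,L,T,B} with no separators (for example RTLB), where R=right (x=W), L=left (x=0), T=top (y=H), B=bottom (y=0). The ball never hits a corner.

Final position: (4,0)
Wall sequence: TLB

1. t=2 → T at (1,10); v=(-1,-2)
2. t=1 → L at (0,8); v=(1,-2)
3. t=4 → B at (4,0); v=(1,2)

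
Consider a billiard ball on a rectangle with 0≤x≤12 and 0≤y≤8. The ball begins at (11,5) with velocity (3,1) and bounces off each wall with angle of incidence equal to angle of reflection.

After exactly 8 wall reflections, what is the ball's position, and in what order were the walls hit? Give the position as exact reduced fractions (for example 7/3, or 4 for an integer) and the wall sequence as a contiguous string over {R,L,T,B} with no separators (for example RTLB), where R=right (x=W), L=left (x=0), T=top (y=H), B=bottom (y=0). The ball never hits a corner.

Final position: (4,8)
Wall sequence: RTLRBLRT

1. t=1/3 → R at (12,16/3); v=(-3,1)
2. t=8/3 → T at (4,8); v=(-3,-1)
3. t=4/3 → L at (0,20/3); v=(3,-1)
4. t=4 → R at (12,8/3); v=(-3,-1)
5. t=8/3 → B at (4,0); v=(-3,1)
6. t=4/3 → L at (0,4/3); v=(3,1)
7. t=4 → R at (12,16/3); v=(-3,1)
8. t=8/3 → T at (4,8); v=(-3,-1)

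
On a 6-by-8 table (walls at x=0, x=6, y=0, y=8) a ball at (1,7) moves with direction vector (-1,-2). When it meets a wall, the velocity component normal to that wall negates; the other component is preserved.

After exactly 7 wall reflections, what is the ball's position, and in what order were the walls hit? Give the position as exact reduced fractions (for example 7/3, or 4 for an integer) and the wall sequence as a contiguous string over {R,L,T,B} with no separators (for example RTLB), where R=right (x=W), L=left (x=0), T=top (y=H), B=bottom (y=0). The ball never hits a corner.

Final position: (5/2,8)
Wall sequence: LBRTBLT

1. t=1 → L at (0,5); v=(1,-2)
2. t=5/2 → B at (5/2,0); v=(1,2)
3. t=7/2 → R at (6,7); v=(-1,2)
4. t=1/2 → T at (11/2,8); v=(-1,-2)
5. t=4 → B at (3/2,0); v=(-1,2)
6. t=3/2 → L at (0,3); v=(1,2)
7. t=5/2 → T at (5/2,8); v=(1,-2)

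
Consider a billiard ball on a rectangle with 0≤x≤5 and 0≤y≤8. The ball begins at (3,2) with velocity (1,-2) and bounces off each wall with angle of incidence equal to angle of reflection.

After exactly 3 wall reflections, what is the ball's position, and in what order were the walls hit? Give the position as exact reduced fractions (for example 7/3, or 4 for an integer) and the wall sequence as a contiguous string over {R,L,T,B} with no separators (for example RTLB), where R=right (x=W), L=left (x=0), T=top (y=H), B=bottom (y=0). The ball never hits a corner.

1. t=1 → B at (4,0); v=(1,2)
2. t=1 → R at (5,2); v=(-1,2)
3. t=3 → T at (2,8); v=(-1,-2)

Final position: (2,8)
Wall sequence: BRT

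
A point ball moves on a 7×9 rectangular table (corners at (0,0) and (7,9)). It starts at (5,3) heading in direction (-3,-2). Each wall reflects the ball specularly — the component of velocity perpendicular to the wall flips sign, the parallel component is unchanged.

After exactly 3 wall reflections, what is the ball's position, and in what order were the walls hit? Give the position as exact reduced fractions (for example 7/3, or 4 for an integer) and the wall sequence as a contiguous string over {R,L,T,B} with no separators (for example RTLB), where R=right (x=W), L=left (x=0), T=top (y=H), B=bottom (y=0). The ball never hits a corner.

Final position: (7,5)
Wall sequence: BLR

1. t=3/2 → B at (1/2,0); v=(-3,2)
2. t=1/6 → L at (0,1/3); v=(3,2)
3. t=7/3 → R at (7,5); v=(-3,2)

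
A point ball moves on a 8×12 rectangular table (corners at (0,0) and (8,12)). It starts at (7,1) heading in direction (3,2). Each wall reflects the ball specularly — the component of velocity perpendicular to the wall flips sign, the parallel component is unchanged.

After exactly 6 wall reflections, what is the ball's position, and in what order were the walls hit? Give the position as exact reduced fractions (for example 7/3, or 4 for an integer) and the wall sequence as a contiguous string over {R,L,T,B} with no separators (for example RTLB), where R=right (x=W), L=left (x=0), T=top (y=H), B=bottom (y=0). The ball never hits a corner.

1. t=1/3 → R at (8,5/3); v=(-3,2)
2. t=8/3 → L at (0,7); v=(3,2)
3. t=5/2 → T at (15/2,12); v=(3,-2)
4. t=1/6 → R at (8,35/3); v=(-3,-2)
5. t=8/3 → L at (0,19/3); v=(3,-2)
6. t=8/3 → R at (8,1); v=(-3,-2)

Final position: (8,1)
Wall sequence: RLTRLR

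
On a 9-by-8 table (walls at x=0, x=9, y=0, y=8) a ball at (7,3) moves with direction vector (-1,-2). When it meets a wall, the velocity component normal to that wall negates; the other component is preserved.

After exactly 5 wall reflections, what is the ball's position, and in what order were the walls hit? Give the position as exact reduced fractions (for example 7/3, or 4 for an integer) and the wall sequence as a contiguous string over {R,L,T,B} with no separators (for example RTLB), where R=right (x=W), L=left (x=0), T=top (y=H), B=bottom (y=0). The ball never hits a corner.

1. t=3/2 → B at (11/2,0); v=(-1,2)
2. t=4 → T at (3/2,8); v=(-1,-2)
3. t=3/2 → L at (0,5); v=(1,-2)
4. t=5/2 → B at (5/2,0); v=(1,2)
5. t=4 → T at (13/2,8); v=(1,-2)

Final position: (13/2,8)
Wall sequence: BTLBT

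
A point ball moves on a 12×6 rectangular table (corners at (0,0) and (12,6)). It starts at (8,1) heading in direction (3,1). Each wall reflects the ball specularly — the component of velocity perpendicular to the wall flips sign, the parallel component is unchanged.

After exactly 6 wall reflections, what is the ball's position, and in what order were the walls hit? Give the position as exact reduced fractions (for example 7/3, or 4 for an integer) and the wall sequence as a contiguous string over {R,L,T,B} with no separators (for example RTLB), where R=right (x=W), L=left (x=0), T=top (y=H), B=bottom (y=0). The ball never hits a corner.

1. t=4/3 → R at (12,7/3); v=(-3,1)
2. t=11/3 → T at (1,6); v=(-3,-1)
3. t=1/3 → L at (0,17/3); v=(3,-1)
4. t=4 → R at (12,5/3); v=(-3,-1)
5. t=5/3 → B at (7,0); v=(-3,1)
6. t=7/3 → L at (0,7/3); v=(3,1)

Final position: (0,7/3)
Wall sequence: RTLRBL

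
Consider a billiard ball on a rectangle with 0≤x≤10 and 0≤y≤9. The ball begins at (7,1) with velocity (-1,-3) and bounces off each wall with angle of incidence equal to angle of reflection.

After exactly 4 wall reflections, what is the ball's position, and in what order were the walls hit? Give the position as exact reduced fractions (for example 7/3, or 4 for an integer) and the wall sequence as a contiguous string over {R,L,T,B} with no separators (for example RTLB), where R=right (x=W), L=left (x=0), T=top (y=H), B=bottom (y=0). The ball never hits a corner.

1. t=1/3 → B at (20/3,0); v=(-1,3)
2. t=3 → T at (11/3,9); v=(-1,-3)
3. t=3 → B at (2/3,0); v=(-1,3)
4. t=2/3 → L at (0,2); v=(1,3)

Final position: (0,2)
Wall sequence: BTBL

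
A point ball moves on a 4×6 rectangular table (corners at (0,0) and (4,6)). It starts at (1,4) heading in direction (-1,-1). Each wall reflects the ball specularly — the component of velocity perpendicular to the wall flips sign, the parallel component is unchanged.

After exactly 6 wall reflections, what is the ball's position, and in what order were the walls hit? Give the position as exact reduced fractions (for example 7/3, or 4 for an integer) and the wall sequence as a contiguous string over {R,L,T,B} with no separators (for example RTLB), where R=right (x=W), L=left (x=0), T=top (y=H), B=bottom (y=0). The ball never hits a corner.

Final position: (4,3)
Wall sequence: LBRLTR

1. t=1 → L at (0,3); v=(1,-1)
2. t=3 → B at (3,0); v=(1,1)
3. t=1 → R at (4,1); v=(-1,1)
4. t=4 → L at (0,5); v=(1,1)
5. t=1 → T at (1,6); v=(1,-1)
6. t=3 → R at (4,3); v=(-1,-1)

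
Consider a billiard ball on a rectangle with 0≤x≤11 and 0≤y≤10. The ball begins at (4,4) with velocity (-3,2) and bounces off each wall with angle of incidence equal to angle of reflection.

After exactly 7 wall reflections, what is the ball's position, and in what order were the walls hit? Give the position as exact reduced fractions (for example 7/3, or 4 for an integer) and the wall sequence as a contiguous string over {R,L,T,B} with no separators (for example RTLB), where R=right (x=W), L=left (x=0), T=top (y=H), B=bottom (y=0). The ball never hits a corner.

1. t=4/3 → L at (0,20/3); v=(3,2)
2. t=5/3 → T at (5,10); v=(3,-2)
3. t=2 → R at (11,6); v=(-3,-2)
4. t=3 → B at (2,0); v=(-3,2)
5. t=2/3 → L at (0,4/3); v=(3,2)
6. t=11/3 → R at (11,26/3); v=(-3,2)
7. t=2/3 → T at (9,10); v=(-3,-2)

Final position: (9,10)
Wall sequence: LTRBLRT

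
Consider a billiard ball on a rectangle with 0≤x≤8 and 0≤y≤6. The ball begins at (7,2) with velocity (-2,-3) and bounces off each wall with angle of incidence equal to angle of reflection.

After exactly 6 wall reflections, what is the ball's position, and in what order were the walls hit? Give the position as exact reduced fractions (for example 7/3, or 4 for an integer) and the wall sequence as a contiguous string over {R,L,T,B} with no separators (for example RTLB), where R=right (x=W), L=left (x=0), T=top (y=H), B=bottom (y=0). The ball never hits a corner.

1. t=2/3 → B at (17/3,0); v=(-2,3)
2. t=2 → T at (5/3,6); v=(-2,-3)
3. t=5/6 → L at (0,7/2); v=(2,-3)
4. t=7/6 → B at (7/3,0); v=(2,3)
5. t=2 → T at (19/3,6); v=(2,-3)
6. t=5/6 → R at (8,7/2); v=(-2,-3)

Final position: (8,7/2)
Wall sequence: BTLBTR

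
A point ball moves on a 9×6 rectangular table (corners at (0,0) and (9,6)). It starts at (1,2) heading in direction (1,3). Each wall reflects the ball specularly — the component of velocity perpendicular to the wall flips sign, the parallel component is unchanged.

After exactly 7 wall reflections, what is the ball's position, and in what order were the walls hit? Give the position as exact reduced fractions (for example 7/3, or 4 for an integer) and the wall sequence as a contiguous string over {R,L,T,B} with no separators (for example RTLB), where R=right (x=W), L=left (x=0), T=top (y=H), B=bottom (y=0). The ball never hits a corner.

Final position: (17/3,0)
Wall sequence: TBTBRTB

1. t=4/3 → T at (7/3,6); v=(1,-3)
2. t=2 → B at (13/3,0); v=(1,3)
3. t=2 → T at (19/3,6); v=(1,-3)
4. t=2 → B at (25/3,0); v=(1,3)
5. t=2/3 → R at (9,2); v=(-1,3)
6. t=4/3 → T at (23/3,6); v=(-1,-3)
7. t=2 → B at (17/3,0); v=(-1,3)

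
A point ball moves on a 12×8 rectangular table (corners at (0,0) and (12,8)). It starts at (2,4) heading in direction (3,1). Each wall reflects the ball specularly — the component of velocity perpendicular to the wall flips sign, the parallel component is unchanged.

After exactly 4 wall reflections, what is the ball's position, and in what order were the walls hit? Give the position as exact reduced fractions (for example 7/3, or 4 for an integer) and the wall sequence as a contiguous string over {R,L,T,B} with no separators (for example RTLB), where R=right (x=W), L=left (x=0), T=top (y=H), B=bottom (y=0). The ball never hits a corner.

Final position: (12,2/3)
Wall sequence: RTLR

1. t=10/3 → R at (12,22/3); v=(-3,1)
2. t=2/3 → T at (10,8); v=(-3,-1)
3. t=10/3 → L at (0,14/3); v=(3,-1)
4. t=4 → R at (12,2/3); v=(-3,-1)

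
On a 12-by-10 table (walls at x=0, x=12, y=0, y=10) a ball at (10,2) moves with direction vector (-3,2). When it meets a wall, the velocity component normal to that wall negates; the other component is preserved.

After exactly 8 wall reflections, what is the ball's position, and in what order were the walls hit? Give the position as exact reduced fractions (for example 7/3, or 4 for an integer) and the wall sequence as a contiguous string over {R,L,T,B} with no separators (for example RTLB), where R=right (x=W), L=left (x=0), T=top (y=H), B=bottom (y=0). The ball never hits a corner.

Final position: (1,0)
Wall sequence: LTRBLTRB

1. t=10/3 → L at (0,26/3); v=(3,2)
2. t=2/3 → T at (2,10); v=(3,-2)
3. t=10/3 → R at (12,10/3); v=(-3,-2)
4. t=5/3 → B at (7,0); v=(-3,2)
5. t=7/3 → L at (0,14/3); v=(3,2)
6. t=8/3 → T at (8,10); v=(3,-2)
7. t=4/3 → R at (12,22/3); v=(-3,-2)
8. t=11/3 → B at (1,0); v=(-3,2)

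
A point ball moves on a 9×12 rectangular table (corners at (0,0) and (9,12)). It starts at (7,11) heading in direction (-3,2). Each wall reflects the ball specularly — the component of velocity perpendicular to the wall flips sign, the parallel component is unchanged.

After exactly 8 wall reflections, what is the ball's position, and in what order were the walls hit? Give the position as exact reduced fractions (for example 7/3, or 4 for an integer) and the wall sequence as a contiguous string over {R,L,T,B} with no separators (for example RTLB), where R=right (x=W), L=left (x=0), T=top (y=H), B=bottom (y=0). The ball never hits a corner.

Final position: (0,25/3)
Wall sequence: TLRBLRTL

1. t=1/2 → T at (11/2,12); v=(-3,-2)
2. t=11/6 → L at (0,25/3); v=(3,-2)
3. t=3 → R at (9,7/3); v=(-3,-2)
4. t=7/6 → B at (11/2,0); v=(-3,2)
5. t=11/6 → L at (0,11/3); v=(3,2)
6. t=3 → R at (9,29/3); v=(-3,2)
7. t=7/6 → T at (11/2,12); v=(-3,-2)
8. t=11/6 → L at (0,25/3); v=(3,-2)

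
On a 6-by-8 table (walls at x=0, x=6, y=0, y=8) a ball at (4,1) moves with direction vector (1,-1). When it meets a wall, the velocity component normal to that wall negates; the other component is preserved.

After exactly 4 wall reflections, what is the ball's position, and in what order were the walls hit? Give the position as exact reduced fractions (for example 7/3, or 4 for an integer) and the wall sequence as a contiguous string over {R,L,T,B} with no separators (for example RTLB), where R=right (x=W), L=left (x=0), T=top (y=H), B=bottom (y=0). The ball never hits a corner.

1. t=1 → B at (5,0); v=(1,1)
2. t=1 → R at (6,1); v=(-1,1)
3. t=6 → L at (0,7); v=(1,1)
4. t=1 → T at (1,8); v=(1,-1)

Final position: (1,8)
Wall sequence: BRLT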